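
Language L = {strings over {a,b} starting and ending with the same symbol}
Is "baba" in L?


first = 'b', last = 'a'

No, "baba" is not in L


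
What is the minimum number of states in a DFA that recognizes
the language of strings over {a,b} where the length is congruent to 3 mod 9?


States track (length) mod 9.
Need 9 states: one per remainder 0..8; accept = remainder 3.

9


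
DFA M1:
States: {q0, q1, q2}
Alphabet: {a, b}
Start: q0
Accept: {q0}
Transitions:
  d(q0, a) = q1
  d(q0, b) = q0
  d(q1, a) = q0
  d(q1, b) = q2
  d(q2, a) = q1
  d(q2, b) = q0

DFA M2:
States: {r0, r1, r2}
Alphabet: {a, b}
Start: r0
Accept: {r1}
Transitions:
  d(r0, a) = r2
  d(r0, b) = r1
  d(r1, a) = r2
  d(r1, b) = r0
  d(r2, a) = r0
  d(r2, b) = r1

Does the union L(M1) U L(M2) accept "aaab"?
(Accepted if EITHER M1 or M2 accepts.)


M1: final=q2 accepted=False
M2: final=r1 accepted=True

Yes, union accepts


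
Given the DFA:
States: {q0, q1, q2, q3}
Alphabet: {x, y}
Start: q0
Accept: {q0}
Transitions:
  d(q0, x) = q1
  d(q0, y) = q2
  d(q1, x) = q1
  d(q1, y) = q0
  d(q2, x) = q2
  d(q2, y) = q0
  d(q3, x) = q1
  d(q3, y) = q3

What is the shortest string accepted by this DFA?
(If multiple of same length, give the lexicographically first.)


BFS by string length (lex-first path to each state shown):
  len 0: q0<-""
Found accept state at length 0.

"" (empty string)


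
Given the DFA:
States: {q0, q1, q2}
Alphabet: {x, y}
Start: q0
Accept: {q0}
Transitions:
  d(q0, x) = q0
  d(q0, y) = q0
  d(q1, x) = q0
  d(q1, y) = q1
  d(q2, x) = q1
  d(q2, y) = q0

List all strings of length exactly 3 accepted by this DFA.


All strings of length 3: 8 total
Accepted: 8

"xxx", "xxy", "xyx", "xyy", "yxx", "yxy", "yyx", "yyy"


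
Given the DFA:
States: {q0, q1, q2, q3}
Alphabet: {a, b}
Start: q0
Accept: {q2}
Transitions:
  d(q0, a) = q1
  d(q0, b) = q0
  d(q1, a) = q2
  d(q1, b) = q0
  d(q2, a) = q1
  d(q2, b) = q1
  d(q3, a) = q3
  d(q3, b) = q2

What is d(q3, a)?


Looking up transition d(q3, a)

q3


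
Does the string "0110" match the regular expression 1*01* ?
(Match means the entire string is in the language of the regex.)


|string| = 4; first = '0'; last = '0'

No, "0110" does not match 1*01*


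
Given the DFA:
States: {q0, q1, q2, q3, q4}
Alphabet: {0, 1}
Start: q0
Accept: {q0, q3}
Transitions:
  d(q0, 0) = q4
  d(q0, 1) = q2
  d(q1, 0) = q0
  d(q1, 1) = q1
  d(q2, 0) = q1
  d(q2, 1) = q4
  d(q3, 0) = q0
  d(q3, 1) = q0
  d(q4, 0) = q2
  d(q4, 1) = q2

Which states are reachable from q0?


BFS from q0:
  layer 0: {q0}
  layer 1: {q2, q4}
  layer 2: {q1}

{q0, q1, q2, q4}


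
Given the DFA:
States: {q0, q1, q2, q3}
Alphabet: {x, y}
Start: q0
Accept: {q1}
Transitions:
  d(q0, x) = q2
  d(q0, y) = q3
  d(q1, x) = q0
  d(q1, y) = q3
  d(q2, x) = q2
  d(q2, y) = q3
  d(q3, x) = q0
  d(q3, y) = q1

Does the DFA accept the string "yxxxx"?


Trace: q0 -> q3 -> q0 -> q2 -> q2 -> q2
Final state: q2
Accept states: {q1}

No, rejected (final state q2 is not an accept state)


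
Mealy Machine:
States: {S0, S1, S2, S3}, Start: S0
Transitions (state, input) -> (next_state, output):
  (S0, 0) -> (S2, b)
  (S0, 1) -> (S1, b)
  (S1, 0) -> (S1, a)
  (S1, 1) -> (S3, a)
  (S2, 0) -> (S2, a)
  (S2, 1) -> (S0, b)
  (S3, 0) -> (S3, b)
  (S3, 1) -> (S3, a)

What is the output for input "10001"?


Step-by-step:
  (S0, 1) -> (S1, b)
  (S1, 0) -> (S1, a)
  (S1, 0) -> (S1, a)
  (S1, 0) -> (S1, a)
  (S1, 1) -> (S3, a)

"baaaa"


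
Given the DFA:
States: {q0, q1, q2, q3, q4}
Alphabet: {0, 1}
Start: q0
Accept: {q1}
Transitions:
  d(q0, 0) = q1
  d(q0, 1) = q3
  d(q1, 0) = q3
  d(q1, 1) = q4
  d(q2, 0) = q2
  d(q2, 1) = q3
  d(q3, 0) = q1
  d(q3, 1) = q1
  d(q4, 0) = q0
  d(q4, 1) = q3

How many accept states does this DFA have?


Accept states listed: {q1}
Counting: q1(1)

1


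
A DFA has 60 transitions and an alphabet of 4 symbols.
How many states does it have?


Each state has exactly one transition per symbol.
states = transitions / |alphabet| = 60 / 4 = 15

15


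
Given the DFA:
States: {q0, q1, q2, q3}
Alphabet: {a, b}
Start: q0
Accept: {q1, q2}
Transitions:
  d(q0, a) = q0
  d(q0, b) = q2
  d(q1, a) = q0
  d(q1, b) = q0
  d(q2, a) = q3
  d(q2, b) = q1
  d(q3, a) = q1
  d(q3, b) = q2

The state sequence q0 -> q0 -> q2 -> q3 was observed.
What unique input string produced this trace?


Trace back each transition to find the symbol:
  q0 --[a]--> q0
  q0 --[b]--> q2
  q2 --[a]--> q3

"aba"


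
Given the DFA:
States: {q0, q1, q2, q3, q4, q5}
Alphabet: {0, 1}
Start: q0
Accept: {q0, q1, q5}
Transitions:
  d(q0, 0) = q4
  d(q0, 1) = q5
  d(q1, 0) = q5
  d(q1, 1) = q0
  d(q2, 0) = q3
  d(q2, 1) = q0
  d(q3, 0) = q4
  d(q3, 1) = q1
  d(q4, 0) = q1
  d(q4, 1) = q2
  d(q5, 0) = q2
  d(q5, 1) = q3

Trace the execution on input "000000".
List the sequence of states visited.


Input: 000000
d(q0, 0) = q4
d(q4, 0) = q1
d(q1, 0) = q5
d(q5, 0) = q2
d(q2, 0) = q3
d(q3, 0) = q4


q0 -> q4 -> q1 -> q5 -> q2 -> q3 -> q4


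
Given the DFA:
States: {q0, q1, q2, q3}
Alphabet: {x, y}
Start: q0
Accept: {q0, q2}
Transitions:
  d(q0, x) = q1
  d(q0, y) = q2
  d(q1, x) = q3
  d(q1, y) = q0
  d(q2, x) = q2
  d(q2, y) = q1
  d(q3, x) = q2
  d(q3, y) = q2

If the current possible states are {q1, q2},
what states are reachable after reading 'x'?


Apply transition on 'x' from each current state:
  d(q1, x) = q3
  d(q2, x) = q2

{q2, q3}


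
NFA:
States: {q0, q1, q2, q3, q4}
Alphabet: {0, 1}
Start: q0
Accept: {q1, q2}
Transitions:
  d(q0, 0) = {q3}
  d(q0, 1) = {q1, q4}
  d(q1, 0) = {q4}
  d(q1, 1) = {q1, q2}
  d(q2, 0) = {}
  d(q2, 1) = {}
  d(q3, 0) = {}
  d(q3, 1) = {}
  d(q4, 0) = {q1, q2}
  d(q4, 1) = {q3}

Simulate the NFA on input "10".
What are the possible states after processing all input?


Start: {q0}
  --1--> {q1, q4}
  --0--> {q1, q2, q4}

{q1, q2, q4}


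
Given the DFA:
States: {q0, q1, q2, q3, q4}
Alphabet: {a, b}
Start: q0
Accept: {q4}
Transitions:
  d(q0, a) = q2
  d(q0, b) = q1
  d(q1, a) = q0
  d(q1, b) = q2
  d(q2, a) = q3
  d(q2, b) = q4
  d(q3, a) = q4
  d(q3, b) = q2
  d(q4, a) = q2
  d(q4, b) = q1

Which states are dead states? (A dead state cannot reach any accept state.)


Forward reachability from each state:
  q0 -> reaches accept state q4 (live)
  q1 -> reaches accept state q4 (live)
  q2 -> reaches accept state q4 (live)
  q3 -> reaches accept state q4 (live)
  q4 -> reaches accept state q4 (live)

None (all states can reach an accept state)


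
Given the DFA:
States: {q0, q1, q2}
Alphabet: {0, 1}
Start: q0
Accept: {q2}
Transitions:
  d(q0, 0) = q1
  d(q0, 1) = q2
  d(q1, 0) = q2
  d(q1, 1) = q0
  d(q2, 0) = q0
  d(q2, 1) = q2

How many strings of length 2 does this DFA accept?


Enumerating all length-2 strings:
  "00" -> q2 [accept]
  "01" -> q0 [reject]
  "10" -> q0 [reject]
  "11" -> q2 [accept]

2 out of 4


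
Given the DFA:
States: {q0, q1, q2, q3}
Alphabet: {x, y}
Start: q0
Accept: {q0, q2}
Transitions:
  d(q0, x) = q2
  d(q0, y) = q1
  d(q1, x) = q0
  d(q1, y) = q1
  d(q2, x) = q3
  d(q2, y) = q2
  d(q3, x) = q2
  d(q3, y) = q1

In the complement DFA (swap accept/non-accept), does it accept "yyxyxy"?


Trace: q0 -> q1 -> q1 -> q0 -> q1 -> q0 -> q1
Final: q1
Original accept: {q0, q2}
Complement: q1 is not in original accept

Yes, complement accepts (original rejects)


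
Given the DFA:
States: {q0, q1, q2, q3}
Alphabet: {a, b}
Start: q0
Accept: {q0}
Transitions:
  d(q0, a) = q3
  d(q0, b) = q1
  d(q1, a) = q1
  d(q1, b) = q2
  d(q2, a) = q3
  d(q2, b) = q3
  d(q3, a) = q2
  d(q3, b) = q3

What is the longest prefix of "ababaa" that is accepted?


Run the DFA, marking each prefix where the state is accepting:
  "" -> q0 [accept]
  "a" -> q3 [reject]
  "ab" -> q3 [reject]
  "aba" -> q2 [reject]
  "abab" -> q3 [reject]
  "ababa" -> q2 [reject]
  "ababaa" -> q3 [reject]

""


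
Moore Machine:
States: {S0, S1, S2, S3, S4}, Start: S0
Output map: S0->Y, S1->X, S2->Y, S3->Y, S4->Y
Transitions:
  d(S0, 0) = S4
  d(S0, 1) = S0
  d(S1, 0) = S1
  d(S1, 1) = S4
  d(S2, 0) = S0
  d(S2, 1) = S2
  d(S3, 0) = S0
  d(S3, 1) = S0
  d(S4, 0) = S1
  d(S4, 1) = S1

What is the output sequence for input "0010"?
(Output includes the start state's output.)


Start: S0 (output Y)
  --0--> S4 (output Y)
  --0--> S1 (output X)
  --1--> S4 (output Y)
  --0--> S1 (output X)

"YYXYX"


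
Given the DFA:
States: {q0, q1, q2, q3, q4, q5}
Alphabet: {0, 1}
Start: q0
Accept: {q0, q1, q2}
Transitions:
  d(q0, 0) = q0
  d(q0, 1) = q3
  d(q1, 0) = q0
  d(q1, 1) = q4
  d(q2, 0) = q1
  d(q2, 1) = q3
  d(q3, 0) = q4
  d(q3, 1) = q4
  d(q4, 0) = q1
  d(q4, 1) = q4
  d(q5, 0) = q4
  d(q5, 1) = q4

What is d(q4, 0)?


Looking up transition d(q4, 0)

q1


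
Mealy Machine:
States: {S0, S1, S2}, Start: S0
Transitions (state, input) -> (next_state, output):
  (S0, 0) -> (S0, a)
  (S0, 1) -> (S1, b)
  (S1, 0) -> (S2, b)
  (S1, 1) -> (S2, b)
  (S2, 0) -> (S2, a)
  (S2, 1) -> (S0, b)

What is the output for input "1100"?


Step-by-step:
  (S0, 1) -> (S1, b)
  (S1, 1) -> (S2, b)
  (S2, 0) -> (S2, a)
  (S2, 0) -> (S2, a)

"bbaa"


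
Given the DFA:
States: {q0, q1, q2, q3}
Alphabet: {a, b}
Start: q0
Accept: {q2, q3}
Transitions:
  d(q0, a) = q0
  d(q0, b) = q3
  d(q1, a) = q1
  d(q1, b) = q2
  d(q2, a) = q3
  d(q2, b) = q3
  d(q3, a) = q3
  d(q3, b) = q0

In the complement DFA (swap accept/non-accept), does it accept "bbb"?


Trace: q0 -> q3 -> q0 -> q3
Final: q3
Original accept: {q2, q3}
Complement: q3 is in original accept

No, complement rejects (original accepts)


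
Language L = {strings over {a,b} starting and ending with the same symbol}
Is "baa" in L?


first = 'b', last = 'a'

No, "baa" is not in L


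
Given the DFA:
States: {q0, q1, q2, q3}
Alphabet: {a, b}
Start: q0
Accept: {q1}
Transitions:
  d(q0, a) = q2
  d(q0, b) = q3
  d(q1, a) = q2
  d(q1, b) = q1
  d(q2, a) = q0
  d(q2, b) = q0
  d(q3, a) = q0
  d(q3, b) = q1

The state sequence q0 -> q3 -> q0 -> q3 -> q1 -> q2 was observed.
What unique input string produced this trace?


Trace back each transition to find the symbol:
  q0 --[b]--> q3
  q3 --[a]--> q0
  q0 --[b]--> q3
  q3 --[b]--> q1
  q1 --[a]--> q2

"babba"


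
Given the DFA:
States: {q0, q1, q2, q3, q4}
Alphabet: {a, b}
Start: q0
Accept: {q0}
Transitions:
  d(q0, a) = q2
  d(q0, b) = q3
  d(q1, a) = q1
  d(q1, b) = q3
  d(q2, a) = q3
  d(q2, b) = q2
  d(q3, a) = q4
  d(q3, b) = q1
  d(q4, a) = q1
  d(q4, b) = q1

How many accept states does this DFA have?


Accept states listed: {q0}
Counting: q0(1)

1


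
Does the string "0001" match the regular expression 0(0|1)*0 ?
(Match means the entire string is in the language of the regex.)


|string| = 4; first = '0'; last = '1'

No, "0001" does not match 0(0|1)*0


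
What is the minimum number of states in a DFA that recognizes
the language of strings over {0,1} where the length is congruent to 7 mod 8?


States track (length) mod 8.
Need 8 states: one per remainder 0..7; accept = remainder 7.

8


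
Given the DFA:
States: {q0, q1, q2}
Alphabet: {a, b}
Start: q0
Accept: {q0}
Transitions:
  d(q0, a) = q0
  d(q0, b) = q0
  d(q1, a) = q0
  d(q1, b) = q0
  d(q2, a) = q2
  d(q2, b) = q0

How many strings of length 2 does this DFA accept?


Enumerating all length-2 strings:
  "aa" -> q0 [accept]
  "ab" -> q0 [accept]
  "ba" -> q0 [accept]
  "bb" -> q0 [accept]

4 out of 4


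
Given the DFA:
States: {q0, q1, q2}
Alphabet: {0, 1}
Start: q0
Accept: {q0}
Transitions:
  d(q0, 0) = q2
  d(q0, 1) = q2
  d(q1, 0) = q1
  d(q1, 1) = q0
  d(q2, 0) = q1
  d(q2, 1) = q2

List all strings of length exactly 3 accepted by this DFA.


All strings of length 3: 8 total
Accepted: 2

"001", "101"


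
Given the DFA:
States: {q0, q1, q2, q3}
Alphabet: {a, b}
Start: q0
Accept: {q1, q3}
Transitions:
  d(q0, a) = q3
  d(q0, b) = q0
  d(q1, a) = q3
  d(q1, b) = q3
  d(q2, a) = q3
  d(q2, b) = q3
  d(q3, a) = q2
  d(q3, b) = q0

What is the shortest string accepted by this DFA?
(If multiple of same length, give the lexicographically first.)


BFS by string length (lex-first path to each state shown):
  len 0: q0<-""
  len 1: q0<-"b", q3<-"a"
Found accept state at length 1.

"a"


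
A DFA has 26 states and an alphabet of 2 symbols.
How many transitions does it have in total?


Each state has exactly one transition per symbol.
26 * 2 = 52

52


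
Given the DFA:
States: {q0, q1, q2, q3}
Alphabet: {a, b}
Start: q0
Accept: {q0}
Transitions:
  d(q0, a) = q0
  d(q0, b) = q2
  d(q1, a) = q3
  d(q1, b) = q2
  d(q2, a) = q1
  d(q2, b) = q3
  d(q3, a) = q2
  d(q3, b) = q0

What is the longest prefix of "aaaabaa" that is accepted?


Run the DFA, marking each prefix where the state is accepting:
  "" -> q0 [accept]
  "a" -> q0 [accept]
  "aa" -> q0 [accept]
  "aaa" -> q0 [accept]
  "aaaa" -> q0 [accept]
  "aaaab" -> q2 [reject]
  "aaaaba" -> q1 [reject]
  "aaaabaa" -> q3 [reject]

"aaaa"


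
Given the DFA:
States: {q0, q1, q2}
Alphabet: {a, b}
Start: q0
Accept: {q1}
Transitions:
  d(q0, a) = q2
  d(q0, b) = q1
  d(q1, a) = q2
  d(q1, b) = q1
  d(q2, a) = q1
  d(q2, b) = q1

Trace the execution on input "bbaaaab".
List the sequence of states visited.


Input: bbaaaab
d(q0, b) = q1
d(q1, b) = q1
d(q1, a) = q2
d(q2, a) = q1
d(q1, a) = q2
d(q2, a) = q1
d(q1, b) = q1


q0 -> q1 -> q1 -> q2 -> q1 -> q2 -> q1 -> q1


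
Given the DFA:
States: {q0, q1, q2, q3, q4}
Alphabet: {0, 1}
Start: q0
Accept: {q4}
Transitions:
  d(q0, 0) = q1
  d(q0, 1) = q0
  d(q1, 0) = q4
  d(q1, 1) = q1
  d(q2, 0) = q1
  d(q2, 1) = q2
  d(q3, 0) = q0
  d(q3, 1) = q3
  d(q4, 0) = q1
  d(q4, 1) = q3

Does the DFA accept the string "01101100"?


Trace: q0 -> q1 -> q1 -> q1 -> q4 -> q3 -> q3 -> q0 -> q1
Final state: q1
Accept states: {q4}

No, rejected (final state q1 is not an accept state)


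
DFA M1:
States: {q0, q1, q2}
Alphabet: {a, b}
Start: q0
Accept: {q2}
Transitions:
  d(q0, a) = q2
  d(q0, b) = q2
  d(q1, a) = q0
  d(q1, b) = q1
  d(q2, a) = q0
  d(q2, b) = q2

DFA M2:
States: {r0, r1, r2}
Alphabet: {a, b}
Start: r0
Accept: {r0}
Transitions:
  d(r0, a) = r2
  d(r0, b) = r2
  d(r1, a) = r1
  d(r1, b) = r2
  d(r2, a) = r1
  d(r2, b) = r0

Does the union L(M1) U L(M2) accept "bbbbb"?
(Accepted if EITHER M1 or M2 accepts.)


M1: final=q2 accepted=True
M2: final=r2 accepted=False

Yes, union accepts


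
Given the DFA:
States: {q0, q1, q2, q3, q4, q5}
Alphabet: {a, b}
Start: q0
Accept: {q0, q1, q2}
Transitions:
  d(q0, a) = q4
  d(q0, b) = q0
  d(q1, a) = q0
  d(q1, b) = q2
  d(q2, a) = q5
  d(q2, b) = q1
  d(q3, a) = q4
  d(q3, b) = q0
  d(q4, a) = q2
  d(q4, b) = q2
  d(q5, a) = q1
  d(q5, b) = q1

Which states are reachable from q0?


BFS from q0:
  layer 0: {q0}
  layer 1: {q4}
  layer 2: {q2}
  layer 3: {q1, q5}

{q0, q1, q2, q4, q5}


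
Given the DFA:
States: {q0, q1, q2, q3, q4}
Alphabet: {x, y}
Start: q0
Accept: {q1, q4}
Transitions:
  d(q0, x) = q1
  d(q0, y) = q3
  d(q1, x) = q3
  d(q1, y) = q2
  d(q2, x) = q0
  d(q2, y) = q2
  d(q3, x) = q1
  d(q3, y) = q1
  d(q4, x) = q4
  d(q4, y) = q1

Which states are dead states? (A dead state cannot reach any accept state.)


Forward reachability from each state:
  q0 -> reaches accept state q1 (live)
  q1 -> reaches accept state q1 (live)
  q2 -> reaches accept state q1 (live)
  q3 -> reaches accept state q1 (live)
  q4 -> reaches accept state q1 (live)

None (all states can reach an accept state)


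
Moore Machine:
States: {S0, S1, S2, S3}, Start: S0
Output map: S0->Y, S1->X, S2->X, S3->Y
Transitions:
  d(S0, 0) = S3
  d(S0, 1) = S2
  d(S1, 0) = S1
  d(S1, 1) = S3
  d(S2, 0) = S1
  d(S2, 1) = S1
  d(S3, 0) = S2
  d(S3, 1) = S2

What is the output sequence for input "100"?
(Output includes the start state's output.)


Start: S0 (output Y)
  --1--> S2 (output X)
  --0--> S1 (output X)
  --0--> S1 (output X)

"YXXX"


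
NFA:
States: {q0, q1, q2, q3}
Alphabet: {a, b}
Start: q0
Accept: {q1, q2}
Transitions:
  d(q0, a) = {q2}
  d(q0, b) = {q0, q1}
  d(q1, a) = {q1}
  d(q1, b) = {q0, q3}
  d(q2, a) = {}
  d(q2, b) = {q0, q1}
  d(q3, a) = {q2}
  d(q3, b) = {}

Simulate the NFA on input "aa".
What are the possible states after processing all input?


Start: {q0}
  --a--> {q2}
  --a--> {}

{} (empty set, no valid transitions)


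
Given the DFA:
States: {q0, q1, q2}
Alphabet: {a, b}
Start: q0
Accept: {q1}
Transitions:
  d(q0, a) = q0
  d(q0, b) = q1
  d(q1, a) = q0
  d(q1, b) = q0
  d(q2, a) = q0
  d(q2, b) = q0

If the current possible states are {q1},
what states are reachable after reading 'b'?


Apply transition on 'b' from each current state:
  d(q1, b) = q0

{q0}


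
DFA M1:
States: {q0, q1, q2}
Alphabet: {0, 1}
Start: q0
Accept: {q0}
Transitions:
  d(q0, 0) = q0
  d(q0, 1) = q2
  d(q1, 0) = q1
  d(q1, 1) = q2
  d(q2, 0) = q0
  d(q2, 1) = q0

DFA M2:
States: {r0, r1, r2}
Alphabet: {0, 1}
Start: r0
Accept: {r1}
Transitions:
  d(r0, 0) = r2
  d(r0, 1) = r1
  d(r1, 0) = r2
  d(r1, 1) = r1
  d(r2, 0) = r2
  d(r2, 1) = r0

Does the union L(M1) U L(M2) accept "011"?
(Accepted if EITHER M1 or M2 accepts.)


M1: final=q0 accepted=True
M2: final=r1 accepted=True

Yes, union accepts


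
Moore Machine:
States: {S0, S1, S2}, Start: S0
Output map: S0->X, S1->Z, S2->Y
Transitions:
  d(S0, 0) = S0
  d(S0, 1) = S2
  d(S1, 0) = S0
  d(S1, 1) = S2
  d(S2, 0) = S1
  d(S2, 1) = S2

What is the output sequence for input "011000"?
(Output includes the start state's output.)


Start: S0 (output X)
  --0--> S0 (output X)
  --1--> S2 (output Y)
  --1--> S2 (output Y)
  --0--> S1 (output Z)
  --0--> S0 (output X)
  --0--> S0 (output X)

"XXYYZXX"


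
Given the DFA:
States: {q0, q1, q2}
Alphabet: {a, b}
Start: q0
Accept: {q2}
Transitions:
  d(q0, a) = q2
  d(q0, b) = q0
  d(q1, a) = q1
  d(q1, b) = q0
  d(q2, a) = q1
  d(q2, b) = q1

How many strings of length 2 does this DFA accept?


Enumerating all length-2 strings:
  "aa" -> q1 [reject]
  "ab" -> q1 [reject]
  "ba" -> q2 [accept]
  "bb" -> q0 [reject]

1 out of 4


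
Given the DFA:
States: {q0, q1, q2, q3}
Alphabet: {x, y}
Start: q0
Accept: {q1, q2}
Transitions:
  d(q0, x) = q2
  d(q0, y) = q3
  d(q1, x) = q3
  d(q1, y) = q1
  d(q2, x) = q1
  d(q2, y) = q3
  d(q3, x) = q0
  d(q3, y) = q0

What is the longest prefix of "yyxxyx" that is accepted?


Run the DFA, marking each prefix where the state is accepting:
  "" -> q0 [reject]
  "y" -> q3 [reject]
  "yy" -> q0 [reject]
  "yyx" -> q2 [accept]
  "yyxx" -> q1 [accept]
  "yyxxy" -> q1 [accept]
  "yyxxyx" -> q3 [reject]

"yyxxy"


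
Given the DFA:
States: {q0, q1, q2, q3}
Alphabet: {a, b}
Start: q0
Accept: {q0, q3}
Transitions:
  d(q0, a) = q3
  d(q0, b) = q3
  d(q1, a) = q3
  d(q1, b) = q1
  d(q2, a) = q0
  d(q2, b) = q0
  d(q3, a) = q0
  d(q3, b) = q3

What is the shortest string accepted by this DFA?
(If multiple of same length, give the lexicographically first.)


BFS by string length (lex-first path to each state shown):
  len 0: q0<-""
Found accept state at length 0.

"" (empty string)


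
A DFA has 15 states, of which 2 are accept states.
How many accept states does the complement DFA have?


Complement swaps accept and non-accept states.
15 - 2 = 13

13


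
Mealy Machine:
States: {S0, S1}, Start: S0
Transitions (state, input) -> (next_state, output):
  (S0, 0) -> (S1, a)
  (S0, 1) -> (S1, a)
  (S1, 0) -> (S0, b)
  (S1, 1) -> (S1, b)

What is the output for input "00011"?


Step-by-step:
  (S0, 0) -> (S1, a)
  (S1, 0) -> (S0, b)
  (S0, 0) -> (S1, a)
  (S1, 1) -> (S1, b)
  (S1, 1) -> (S1, b)

"ababb"


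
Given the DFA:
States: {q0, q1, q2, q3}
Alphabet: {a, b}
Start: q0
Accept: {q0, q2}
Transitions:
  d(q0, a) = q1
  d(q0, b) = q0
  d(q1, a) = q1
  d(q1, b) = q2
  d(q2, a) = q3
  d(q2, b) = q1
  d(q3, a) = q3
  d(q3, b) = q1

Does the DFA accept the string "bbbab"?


Trace: q0 -> q0 -> q0 -> q0 -> q1 -> q2
Final state: q2
Accept states: {q0, q2}

Yes, accepted (final state q2 is an accept state)


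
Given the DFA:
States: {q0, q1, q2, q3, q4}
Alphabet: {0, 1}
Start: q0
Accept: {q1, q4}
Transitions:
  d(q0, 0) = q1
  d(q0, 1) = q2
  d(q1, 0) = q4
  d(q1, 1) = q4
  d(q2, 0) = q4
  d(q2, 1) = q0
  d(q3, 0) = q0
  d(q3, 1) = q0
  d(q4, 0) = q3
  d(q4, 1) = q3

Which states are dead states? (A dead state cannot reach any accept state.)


Forward reachability from each state:
  q0 -> reaches accept state q1 (live)
  q1 -> reaches accept state q1 (live)
  q2 -> reaches accept state q1 (live)
  q3 -> reaches accept state q1 (live)
  q4 -> reaches accept state q1 (live)

None (all states can reach an accept state)


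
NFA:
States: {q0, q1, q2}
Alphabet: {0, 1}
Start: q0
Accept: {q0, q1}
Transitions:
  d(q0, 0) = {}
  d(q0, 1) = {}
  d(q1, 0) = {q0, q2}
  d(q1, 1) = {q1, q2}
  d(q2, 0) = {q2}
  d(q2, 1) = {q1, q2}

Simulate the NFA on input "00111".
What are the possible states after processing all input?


Start: {q0}
  --0--> {}
  --0--> {}
  --1--> {}
  --1--> {}
  --1--> {}

{} (empty set, no valid transitions)


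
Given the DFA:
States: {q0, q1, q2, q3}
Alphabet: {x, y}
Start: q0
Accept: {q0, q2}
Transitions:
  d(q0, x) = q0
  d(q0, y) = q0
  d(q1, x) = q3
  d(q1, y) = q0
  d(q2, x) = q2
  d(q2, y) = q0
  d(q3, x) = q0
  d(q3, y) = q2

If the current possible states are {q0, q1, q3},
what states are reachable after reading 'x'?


Apply transition on 'x' from each current state:
  d(q0, x) = q0
  d(q1, x) = q3
  d(q3, x) = q0

{q0, q3}


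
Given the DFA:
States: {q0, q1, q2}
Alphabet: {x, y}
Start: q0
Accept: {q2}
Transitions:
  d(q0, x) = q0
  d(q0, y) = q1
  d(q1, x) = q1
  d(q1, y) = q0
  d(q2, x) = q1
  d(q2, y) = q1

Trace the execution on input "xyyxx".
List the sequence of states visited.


Input: xyyxx
d(q0, x) = q0
d(q0, y) = q1
d(q1, y) = q0
d(q0, x) = q0
d(q0, x) = q0


q0 -> q0 -> q1 -> q0 -> q0 -> q0


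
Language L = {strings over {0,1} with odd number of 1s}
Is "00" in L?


count('1') = 0; 0 mod 2 = 0

No, "00" is not in L


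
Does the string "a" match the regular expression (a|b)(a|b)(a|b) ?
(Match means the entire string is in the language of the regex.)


|string| = 1; first = 'a'; last = 'a'

No, "a" does not match (a|b)(a|b)(a|b)


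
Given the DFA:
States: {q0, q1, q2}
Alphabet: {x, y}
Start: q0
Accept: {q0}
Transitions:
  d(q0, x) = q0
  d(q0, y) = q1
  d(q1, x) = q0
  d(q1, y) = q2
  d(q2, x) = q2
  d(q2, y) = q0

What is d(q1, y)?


Looking up transition d(q1, y)

q2


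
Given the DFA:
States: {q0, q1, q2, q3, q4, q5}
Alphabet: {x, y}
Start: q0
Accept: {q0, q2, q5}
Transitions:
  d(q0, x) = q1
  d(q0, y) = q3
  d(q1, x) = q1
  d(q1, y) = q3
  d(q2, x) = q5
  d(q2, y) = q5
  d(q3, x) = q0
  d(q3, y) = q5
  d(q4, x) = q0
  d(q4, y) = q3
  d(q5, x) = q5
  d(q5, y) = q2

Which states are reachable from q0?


BFS from q0:
  layer 0: {q0}
  layer 1: {q1, q3}
  layer 2: {q5}
  layer 3: {q2}

{q0, q1, q2, q3, q5}


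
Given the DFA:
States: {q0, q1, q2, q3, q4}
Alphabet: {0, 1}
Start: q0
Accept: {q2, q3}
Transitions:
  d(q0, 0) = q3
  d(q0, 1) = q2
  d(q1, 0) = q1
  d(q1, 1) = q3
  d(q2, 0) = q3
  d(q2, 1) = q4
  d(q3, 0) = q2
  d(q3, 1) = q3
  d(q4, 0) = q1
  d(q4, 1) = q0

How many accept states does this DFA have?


Accept states listed: {q2, q3}
Counting: q2(1) q3(2)

2


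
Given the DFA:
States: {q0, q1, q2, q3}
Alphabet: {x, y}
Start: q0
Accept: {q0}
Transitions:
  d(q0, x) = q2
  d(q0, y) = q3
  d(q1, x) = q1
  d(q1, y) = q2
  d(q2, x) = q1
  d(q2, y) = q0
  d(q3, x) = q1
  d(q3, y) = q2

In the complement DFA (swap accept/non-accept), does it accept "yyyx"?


Trace: q0 -> q3 -> q2 -> q0 -> q2
Final: q2
Original accept: {q0}
Complement: q2 is not in original accept

Yes, complement accepts (original rejects)


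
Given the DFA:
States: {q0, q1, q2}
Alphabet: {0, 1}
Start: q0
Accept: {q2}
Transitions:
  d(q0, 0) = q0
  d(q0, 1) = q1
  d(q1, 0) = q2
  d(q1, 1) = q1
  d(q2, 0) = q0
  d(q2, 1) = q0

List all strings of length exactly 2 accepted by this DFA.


All strings of length 2: 4 total
Accepted: 1

"10"


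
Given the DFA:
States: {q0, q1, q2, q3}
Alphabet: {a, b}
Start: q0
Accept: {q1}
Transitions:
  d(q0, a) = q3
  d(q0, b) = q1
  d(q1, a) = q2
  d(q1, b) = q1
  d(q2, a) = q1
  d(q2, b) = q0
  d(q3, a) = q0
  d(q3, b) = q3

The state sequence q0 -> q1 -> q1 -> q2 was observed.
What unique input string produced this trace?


Trace back each transition to find the symbol:
  q0 --[b]--> q1
  q1 --[b]--> q1
  q1 --[a]--> q2

"bba"


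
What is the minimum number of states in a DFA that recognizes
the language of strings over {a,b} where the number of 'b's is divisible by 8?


States track (count of 'b') mod 8.
Need 8 states: one per remainder 0..7; accept = remainder 0.

8


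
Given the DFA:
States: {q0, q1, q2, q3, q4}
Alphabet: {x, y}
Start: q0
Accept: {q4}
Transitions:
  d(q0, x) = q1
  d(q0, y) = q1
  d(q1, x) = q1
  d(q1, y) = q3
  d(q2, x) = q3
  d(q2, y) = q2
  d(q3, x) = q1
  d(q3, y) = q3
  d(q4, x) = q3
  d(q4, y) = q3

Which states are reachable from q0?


BFS from q0:
  layer 0: {q0}
  layer 1: {q1}
  layer 2: {q3}

{q0, q1, q3}


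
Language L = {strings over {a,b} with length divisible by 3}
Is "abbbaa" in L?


length = 6; 6 mod 3 = 0

Yes, "abbbaa" is in L


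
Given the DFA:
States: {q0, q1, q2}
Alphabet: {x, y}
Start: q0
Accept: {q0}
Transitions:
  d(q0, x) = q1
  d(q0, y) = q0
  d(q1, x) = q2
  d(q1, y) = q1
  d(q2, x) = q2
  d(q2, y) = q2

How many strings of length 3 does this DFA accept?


Enumerating all length-3 strings:
  "xxx" -> q2 [reject]
  "xxy" -> q2 [reject]
  "xyx" -> q2 [reject]
  "xyy" -> q1 [reject]
  "yxx" -> q2 [reject]
  "yxy" -> q1 [reject]
  "yyx" -> q1 [reject]
  "yyy" -> q0 [accept]

1 out of 8


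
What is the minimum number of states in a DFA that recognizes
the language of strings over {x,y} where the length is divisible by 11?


States track (length) mod 11.
Need 11 states: one per remainder 0..10; accept = remainder 0.

11


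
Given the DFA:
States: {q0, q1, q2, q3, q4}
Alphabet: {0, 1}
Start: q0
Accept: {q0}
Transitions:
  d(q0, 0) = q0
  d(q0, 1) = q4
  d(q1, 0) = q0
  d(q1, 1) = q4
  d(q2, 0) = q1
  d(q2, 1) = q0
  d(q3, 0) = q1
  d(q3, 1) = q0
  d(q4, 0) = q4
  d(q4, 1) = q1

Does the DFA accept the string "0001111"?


Trace: q0 -> q0 -> q0 -> q0 -> q4 -> q1 -> q4 -> q1
Final state: q1
Accept states: {q0}

No, rejected (final state q1 is not an accept state)


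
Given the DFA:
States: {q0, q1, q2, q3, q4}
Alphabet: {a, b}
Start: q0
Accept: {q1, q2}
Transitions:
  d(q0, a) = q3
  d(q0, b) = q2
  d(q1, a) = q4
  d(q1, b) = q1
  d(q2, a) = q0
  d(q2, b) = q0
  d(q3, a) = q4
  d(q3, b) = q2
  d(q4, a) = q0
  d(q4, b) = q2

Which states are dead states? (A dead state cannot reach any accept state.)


Forward reachability from each state:
  q0 -> reaches accept state q2 (live)
  q1 -> reaches accept state q1 (live)
  q2 -> reaches accept state q2 (live)
  q3 -> reaches accept state q2 (live)
  q4 -> reaches accept state q2 (live)

None (all states can reach an accept state)


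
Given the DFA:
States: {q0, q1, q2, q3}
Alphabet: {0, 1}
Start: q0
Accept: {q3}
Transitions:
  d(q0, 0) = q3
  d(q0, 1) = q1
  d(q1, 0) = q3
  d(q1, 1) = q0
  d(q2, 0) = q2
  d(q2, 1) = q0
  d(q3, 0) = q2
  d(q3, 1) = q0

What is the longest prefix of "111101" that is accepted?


Run the DFA, marking each prefix where the state is accepting:
  "" -> q0 [reject]
  "1" -> q1 [reject]
  "11" -> q0 [reject]
  "111" -> q1 [reject]
  "1111" -> q0 [reject]
  "11110" -> q3 [accept]
  "111101" -> q0 [reject]

"11110"


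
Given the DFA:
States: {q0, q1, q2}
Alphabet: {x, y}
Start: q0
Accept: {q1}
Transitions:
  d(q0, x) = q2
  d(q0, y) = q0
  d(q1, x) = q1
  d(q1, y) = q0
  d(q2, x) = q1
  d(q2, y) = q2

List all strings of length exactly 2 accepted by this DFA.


All strings of length 2: 4 total
Accepted: 1

"xx"


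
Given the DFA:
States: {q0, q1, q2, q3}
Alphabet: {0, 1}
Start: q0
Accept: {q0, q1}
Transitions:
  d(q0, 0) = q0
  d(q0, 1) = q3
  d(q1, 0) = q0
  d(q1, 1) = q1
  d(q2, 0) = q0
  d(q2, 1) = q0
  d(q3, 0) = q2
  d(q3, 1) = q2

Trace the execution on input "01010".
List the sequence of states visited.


Input: 01010
d(q0, 0) = q0
d(q0, 1) = q3
d(q3, 0) = q2
d(q2, 1) = q0
d(q0, 0) = q0


q0 -> q0 -> q3 -> q2 -> q0 -> q0


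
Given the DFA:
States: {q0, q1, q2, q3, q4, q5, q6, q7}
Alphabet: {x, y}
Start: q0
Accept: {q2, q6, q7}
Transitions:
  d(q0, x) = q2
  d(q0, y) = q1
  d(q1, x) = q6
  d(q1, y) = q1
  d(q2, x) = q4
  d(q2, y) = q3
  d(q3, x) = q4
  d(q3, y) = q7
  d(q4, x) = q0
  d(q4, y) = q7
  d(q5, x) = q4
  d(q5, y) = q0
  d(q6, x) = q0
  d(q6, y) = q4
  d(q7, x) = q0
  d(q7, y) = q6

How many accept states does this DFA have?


Accept states listed: {q2, q6, q7}
Counting: q2(1) q6(2) q7(3)

3


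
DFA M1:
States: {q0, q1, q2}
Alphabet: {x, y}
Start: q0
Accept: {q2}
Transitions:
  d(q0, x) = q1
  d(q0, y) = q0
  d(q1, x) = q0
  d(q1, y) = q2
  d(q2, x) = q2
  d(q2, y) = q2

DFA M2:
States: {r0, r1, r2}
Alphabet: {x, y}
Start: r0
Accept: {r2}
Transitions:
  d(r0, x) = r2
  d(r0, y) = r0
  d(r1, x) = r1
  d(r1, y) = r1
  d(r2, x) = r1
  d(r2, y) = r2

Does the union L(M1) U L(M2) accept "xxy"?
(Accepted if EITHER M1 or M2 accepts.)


M1: final=q0 accepted=False
M2: final=r1 accepted=False

No, union rejects (neither accepts)


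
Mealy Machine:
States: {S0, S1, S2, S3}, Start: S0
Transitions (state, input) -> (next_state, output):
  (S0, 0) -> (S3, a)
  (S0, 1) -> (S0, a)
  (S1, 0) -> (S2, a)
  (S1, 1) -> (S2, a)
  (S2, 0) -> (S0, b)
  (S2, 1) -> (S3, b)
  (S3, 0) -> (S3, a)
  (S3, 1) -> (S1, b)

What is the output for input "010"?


Step-by-step:
  (S0, 0) -> (S3, a)
  (S3, 1) -> (S1, b)
  (S1, 0) -> (S2, a)

"aba"


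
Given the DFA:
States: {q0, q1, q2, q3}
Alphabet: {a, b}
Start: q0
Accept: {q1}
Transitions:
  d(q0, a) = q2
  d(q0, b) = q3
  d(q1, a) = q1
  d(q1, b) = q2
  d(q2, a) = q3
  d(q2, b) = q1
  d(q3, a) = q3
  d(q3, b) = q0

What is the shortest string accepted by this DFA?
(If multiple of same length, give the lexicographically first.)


BFS by string length (lex-first path to each state shown):
  len 0: q0<-""
  len 1: q2<-"a", q3<-"b"
  len 2: q0<-"bb", q1<-"ab", q3<-"aa"
Found accept state at length 2.

"ab"


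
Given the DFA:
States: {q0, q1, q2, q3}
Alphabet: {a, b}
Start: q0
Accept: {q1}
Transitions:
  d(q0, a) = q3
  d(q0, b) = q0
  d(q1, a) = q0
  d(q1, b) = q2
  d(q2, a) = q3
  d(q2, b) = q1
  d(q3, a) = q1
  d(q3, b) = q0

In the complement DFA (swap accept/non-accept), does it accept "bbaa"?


Trace: q0 -> q0 -> q0 -> q3 -> q1
Final: q1
Original accept: {q1}
Complement: q1 is in original accept

No, complement rejects (original accepts)


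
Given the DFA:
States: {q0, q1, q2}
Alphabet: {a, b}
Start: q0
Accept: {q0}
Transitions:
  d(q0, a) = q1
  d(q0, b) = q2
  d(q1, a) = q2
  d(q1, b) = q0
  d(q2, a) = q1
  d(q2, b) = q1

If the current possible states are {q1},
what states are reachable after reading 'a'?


Apply transition on 'a' from each current state:
  d(q1, a) = q2

{q2}


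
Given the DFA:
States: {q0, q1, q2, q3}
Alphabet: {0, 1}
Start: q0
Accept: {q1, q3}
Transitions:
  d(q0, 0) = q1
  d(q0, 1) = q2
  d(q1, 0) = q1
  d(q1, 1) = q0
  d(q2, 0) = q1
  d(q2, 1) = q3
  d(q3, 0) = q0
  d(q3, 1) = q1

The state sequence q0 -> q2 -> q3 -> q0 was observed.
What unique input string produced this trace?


Trace back each transition to find the symbol:
  q0 --[1]--> q2
  q2 --[1]--> q3
  q3 --[0]--> q0

"110"


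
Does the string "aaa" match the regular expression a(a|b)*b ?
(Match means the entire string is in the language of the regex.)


|string| = 3; first = 'a'; last = 'a'

No, "aaa" does not match a(a|b)*b


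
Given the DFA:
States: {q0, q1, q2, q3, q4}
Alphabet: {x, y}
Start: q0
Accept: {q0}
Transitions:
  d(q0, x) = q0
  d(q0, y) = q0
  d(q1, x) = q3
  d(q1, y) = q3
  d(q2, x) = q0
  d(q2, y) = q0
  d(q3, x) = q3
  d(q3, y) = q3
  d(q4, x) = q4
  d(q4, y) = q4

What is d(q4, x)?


Looking up transition d(q4, x)

q4


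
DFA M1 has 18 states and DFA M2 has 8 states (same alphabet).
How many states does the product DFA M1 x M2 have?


Product construction pairs every M1 state with every M2 state.
18 * 8 = 144

144


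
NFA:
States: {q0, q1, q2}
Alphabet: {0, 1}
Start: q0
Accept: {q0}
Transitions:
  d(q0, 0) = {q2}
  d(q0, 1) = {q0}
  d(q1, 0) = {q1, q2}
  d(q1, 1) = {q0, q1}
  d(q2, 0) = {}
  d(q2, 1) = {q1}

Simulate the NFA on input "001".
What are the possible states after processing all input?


Start: {q0}
  --0--> {q2}
  --0--> {}
  --1--> {}

{} (empty set, no valid transitions)


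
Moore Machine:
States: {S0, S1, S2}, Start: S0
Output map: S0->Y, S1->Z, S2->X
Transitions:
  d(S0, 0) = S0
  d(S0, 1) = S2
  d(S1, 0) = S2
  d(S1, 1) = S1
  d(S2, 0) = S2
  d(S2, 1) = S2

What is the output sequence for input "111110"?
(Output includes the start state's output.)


Start: S0 (output Y)
  --1--> S2 (output X)
  --1--> S2 (output X)
  --1--> S2 (output X)
  --1--> S2 (output X)
  --1--> S2 (output X)
  --0--> S2 (output X)

"YXXXXXX"


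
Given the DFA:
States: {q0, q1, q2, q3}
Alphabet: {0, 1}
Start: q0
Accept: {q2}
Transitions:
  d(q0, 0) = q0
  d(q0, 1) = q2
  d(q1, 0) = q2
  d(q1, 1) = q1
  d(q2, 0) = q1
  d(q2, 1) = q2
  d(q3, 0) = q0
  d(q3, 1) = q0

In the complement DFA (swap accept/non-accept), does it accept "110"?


Trace: q0 -> q2 -> q2 -> q1
Final: q1
Original accept: {q2}
Complement: q1 is not in original accept

Yes, complement accepts (original rejects)


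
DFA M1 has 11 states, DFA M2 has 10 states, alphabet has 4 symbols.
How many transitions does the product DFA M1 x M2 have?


Product DFA has 11 * 10 = 110 states.
Each has 4 transitions: 110 * 4 = 440

440


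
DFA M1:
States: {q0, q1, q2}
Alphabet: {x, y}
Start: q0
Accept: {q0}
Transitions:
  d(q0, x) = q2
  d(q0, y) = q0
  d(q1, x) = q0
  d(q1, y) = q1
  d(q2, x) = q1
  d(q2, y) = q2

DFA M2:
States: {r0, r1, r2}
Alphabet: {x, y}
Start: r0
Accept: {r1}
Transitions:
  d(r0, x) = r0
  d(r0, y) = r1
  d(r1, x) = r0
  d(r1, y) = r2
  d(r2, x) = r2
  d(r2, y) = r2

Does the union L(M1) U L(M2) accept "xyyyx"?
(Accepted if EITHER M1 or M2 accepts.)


M1: final=q1 accepted=False
M2: final=r2 accepted=False

No, union rejects (neither accepts)


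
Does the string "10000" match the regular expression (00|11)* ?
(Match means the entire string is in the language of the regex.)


|string| = 5; first = '1'; last = '0'

No, "10000" does not match (00|11)*


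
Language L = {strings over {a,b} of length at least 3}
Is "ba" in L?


length = 2

No, "ba" is not in L


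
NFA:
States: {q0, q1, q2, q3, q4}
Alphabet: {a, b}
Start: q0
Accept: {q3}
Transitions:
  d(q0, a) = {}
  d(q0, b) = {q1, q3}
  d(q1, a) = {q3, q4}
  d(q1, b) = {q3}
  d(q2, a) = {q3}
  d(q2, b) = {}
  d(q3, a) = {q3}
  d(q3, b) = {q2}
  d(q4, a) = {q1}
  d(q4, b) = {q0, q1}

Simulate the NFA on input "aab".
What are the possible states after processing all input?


Start: {q0}
  --a--> {}
  --a--> {}
  --b--> {}

{} (empty set, no valid transitions)


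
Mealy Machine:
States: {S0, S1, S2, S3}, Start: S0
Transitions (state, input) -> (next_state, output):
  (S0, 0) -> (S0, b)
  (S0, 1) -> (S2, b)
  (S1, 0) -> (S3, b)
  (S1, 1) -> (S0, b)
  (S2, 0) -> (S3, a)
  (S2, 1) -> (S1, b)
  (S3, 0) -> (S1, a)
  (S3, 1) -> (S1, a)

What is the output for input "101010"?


Step-by-step:
  (S0, 1) -> (S2, b)
  (S2, 0) -> (S3, a)
  (S3, 1) -> (S1, a)
  (S1, 0) -> (S3, b)
  (S3, 1) -> (S1, a)
  (S1, 0) -> (S3, b)

"baabab"


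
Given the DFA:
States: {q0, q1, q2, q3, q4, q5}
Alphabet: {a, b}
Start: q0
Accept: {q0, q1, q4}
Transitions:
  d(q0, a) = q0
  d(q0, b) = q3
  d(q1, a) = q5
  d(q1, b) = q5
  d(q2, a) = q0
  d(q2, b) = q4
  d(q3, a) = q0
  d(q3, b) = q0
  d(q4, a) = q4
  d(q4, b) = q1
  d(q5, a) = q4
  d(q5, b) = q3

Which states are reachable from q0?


BFS from q0:
  layer 0: {q0}
  layer 1: {q3}

{q0, q3}


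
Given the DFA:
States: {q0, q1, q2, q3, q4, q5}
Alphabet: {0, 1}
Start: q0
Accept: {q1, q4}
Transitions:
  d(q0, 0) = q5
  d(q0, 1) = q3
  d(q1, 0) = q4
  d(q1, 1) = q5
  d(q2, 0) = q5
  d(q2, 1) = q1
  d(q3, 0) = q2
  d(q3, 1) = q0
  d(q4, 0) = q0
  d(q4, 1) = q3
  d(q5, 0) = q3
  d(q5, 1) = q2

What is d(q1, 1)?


Looking up transition d(q1, 1)

q5


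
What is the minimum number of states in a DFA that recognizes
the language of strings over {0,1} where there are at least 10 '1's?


States: count = 0, 1, ..., 9, and a final '>= 10' state.
Total: 10 + 1 = 11. Accept = '>= 10' state.

11


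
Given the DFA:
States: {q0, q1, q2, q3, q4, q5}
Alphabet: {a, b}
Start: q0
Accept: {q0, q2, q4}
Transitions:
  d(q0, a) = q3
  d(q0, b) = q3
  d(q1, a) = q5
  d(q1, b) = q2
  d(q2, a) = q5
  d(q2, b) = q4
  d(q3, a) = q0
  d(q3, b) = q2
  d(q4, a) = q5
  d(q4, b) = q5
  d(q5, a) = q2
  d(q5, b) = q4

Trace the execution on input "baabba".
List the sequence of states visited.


Input: baabba
d(q0, b) = q3
d(q3, a) = q0
d(q0, a) = q3
d(q3, b) = q2
d(q2, b) = q4
d(q4, a) = q5


q0 -> q3 -> q0 -> q3 -> q2 -> q4 -> q5


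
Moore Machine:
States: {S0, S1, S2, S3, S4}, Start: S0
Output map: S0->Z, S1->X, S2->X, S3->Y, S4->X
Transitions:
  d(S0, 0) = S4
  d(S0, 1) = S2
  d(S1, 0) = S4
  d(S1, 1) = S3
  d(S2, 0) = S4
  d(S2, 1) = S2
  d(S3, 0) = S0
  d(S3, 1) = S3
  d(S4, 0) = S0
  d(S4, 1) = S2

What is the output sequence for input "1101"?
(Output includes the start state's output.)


Start: S0 (output Z)
  --1--> S2 (output X)
  --1--> S2 (output X)
  --0--> S4 (output X)
  --1--> S2 (output X)

"ZXXXX"


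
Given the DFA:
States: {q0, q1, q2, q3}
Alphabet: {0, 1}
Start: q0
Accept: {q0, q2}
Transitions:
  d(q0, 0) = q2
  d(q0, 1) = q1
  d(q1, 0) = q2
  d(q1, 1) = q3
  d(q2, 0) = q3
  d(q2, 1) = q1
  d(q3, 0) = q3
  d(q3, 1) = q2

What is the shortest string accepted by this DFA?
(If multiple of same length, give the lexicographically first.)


BFS by string length (lex-first path to each state shown):
  len 0: q0<-""
Found accept state at length 0.

"" (empty string)


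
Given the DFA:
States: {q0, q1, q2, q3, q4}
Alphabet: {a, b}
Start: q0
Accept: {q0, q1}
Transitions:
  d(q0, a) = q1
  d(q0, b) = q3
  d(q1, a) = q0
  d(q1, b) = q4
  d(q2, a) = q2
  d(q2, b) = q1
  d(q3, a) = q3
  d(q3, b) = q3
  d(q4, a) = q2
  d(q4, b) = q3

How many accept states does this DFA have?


Accept states listed: {q0, q1}
Counting: q0(1) q1(2)

2


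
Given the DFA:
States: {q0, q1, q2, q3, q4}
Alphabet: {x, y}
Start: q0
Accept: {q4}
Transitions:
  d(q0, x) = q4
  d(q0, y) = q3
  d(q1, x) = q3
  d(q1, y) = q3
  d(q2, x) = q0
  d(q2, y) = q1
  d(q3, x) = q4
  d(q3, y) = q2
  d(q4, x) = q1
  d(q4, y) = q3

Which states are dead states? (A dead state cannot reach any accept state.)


Forward reachability from each state:
  q0 -> reaches accept state q4 (live)
  q1 -> reaches accept state q4 (live)
  q2 -> reaches accept state q4 (live)
  q3 -> reaches accept state q4 (live)
  q4 -> reaches accept state q4 (live)

None (all states can reach an accept state)


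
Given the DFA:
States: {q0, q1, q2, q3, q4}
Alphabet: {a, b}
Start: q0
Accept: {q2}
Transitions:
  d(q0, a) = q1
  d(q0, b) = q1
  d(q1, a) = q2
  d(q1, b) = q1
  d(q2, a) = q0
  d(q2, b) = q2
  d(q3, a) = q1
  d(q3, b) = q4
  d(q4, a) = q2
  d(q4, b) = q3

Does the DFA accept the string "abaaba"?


Trace: q0 -> q1 -> q1 -> q2 -> q0 -> q1 -> q2
Final state: q2
Accept states: {q2}

Yes, accepted (final state q2 is an accept state)


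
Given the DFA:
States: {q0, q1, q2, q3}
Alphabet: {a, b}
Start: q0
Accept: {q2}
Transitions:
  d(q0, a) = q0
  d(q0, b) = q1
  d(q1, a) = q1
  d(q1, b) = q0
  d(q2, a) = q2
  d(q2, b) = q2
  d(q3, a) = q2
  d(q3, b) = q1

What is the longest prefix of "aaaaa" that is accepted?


Run the DFA, marking each prefix where the state is accepting:
  "" -> q0 [reject]
  "a" -> q0 [reject]
  "aa" -> q0 [reject]
  "aaa" -> q0 [reject]
  "aaaa" -> q0 [reject]
  "aaaaa" -> q0 [reject]

No prefix is accepted


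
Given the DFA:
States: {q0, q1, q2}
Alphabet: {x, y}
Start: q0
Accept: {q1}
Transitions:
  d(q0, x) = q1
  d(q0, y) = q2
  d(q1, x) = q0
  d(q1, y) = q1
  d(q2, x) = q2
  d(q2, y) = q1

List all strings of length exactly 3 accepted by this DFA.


All strings of length 3: 8 total
Accepted: 4

"xxx", "xyy", "yxy", "yyy"
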